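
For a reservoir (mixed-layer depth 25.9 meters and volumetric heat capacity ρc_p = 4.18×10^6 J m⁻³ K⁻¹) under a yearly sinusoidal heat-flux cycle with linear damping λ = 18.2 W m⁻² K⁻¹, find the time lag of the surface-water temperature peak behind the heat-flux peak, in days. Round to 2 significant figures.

51 days

Areal heat capacity C = ρc_p × D = 4.18×10^6 × 25.9 = 1.08×10^8 J m⁻² K⁻¹.
ω = 2π / 3.15×10^7 s = 1.99×10^-7 s⁻¹.
Phase lag φ = arctan(Cω/λ) = arctan(21.6/18.2) = 0.870 rad.
Time lag = φ / ω = 0.870 / 1.99×10^-7 = 4.37×10^6 s = 50.5 days.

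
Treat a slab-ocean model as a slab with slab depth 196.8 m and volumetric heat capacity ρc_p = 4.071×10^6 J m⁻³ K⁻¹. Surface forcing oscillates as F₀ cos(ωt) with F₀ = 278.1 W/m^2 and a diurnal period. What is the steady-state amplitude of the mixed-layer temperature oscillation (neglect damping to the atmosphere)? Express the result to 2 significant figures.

0.0048 K

Areal heat capacity C = ρc_p × D = 4.071×10^6 × 196.8 = 8.01×10^8 J m⁻² K⁻¹.
Angular frequency ω = 2π / T = 2π / 86400 s = 7.27×10^-5 s⁻¹.
Cω = 8.01×10^8 × 7.27×10^-5 = 58300 W/(m²·K).
Amplitude A = F₀ / (Cω) = 278.1 / 58300 = 0.00477 K.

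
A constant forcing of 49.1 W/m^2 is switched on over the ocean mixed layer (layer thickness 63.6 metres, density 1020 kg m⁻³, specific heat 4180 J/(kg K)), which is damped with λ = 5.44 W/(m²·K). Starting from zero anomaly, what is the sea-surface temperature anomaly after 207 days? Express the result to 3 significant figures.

2.72 K

Areal heat capacity C = ρ c_p D = 1020 × 4180 × 63.6 = 2.71×10^8 J/(m²·K).
τ = C / λ = 2.71×10^8 / 5.44 = 4.98×10^7 s.
Equilibrium anomaly ΔT_eq = F / λ = 49.1 / 5.44 = 9.03 K.
t = 207 days = 1.79×10^7 s, so t/τ = 0.359.
ΔT(t) = ΔT_eq (1 − e^(−t/τ)) = 9.03 × (1 − e^−0.359) = 2.72 K.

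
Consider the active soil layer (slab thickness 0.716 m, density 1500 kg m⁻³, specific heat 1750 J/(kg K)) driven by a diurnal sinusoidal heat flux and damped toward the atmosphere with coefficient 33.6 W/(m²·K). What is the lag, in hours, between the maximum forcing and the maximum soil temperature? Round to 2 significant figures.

Areal heat capacity C = ρ c_p D = 1500 × 1750 × 0.716 = 1.88×10^6 J/(m²·K).
ω = 2π / 86400 s = 7.27×10^-5 s⁻¹.
Phase lag φ = arctan(Cω/λ) = arctan(137/33.6) = 1.33 rad.
Time lag = φ / ω = 1.33 / 7.27×10^-5 = 18300 s = 5.08 hours.

5.1 hours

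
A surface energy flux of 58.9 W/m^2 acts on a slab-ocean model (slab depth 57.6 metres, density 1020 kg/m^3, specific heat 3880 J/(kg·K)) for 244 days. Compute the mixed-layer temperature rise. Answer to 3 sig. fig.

Areal heat capacity C = ρ c_p D = 1020 × 3880 × 57.6 = 2.28×10^8 J/(m^2 K).
Net heat input Q = F Δt = 58.9 × (244 days × 86400 s/day) = 1.24×10^9 J/m².
ΔT = Q / C = 1.24×10^9 / 2.28×10^8 = 5.45 K.

5.45 K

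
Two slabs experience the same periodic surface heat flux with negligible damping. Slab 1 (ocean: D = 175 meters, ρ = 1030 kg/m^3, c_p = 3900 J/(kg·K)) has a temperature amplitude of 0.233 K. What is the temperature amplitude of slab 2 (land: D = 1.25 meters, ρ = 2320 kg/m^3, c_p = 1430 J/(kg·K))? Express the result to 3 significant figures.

39.5 K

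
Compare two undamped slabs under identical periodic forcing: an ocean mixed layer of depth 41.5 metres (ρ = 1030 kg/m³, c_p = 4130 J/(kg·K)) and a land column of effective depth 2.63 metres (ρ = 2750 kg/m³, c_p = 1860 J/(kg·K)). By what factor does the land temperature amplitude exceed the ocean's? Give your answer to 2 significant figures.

13

C_ocean = 1030 × 4130 × 41.5 = 1.77×10^8 J/(m²·K).
C_land = 2750 × 1860 × 2.63 = 1.35×10^7 J/(m²·K).
Undamped amplitude ∝ 1/C, so A_land/A_ocean = C_ocean/C_land = 13.1.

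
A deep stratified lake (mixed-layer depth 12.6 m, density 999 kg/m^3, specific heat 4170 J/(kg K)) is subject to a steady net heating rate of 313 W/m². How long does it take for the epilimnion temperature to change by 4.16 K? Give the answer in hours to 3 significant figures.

Areal heat capacity C = ρ c_p D = 999 × 4170 × 12.6 = 5.25×10^7 J/(m²·K).
Time required: Δt = C ΔT / F = 5.25×10^7 × 4.16 / 313 = 6.98×10^5 s.
In hours: 6.98×10^5 s / (3600 s/hour) = 194 hours.

194 hours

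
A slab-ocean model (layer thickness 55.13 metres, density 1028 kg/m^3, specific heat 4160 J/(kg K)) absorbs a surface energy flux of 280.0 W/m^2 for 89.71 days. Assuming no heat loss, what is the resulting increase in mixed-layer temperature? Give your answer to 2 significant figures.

9.2 K

Areal heat capacity C = ρ c_p D = 1028 × 4160 × 55.13 = 2.36×10^8 J/(m²·K).
Net heat input Q = F Δt = 280.0 × (89.71 days × 86400 s/day) = 2.17×10^9 J/m².
ΔT = Q / C = 2.17×10^9 / 2.36×10^8 = 9.21 K.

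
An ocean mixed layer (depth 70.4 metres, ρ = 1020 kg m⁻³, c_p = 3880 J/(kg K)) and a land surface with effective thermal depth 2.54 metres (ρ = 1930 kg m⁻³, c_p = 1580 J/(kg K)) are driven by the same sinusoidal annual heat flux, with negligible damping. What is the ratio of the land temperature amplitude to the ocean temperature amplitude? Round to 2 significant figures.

C_ocean = 1020 × 3880 × 70.4 = 2.79×10^8 J/(m²·K).
C_land = 1930 × 1580 × 2.54 = 7.75×10^6 J/(m²·K).
Undamped amplitude ∝ 1/C, so A_land/A_ocean = C_ocean/C_land = 36.0.

36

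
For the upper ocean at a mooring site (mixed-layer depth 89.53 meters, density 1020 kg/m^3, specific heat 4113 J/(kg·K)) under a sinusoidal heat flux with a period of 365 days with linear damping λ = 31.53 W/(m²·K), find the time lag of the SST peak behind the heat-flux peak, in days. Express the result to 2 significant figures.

68 days

Areal heat capacity C = ρ c_p D = 1020 × 4113 × 89.53 = 3.76×10^8 J/(m^2 K).
ω = 2π / 3.15×10^7 s = 1.99×10^-7 s⁻¹.
Phase lag φ = arctan(Cω/λ) = arctan(74.8/31.53) = 1.17 rad.
Time lag = φ / ω = 1.17 / 1.99×10^-7 = 5.88×10^6 s = 68.1 days.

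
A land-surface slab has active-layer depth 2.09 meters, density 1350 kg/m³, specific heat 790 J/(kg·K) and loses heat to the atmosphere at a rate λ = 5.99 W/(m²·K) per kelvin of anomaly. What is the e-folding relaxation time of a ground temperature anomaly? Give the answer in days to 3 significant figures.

Areal heat capacity C = ρ c_p D = 1350 × 790 × 2.09 = 2.23×10^6 J/(m²·K).
Relaxation time τ = C / λ = 2.23×10^6 / 5.99 = 3.72×10^5 s.
In days: 3.72×10^5 s / (86400 s/day) = 4.31 days.

4.31 days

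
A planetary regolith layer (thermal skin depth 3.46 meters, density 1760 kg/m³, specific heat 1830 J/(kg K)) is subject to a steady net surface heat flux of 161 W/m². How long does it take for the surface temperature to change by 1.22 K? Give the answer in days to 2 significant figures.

0.98 days

Areal heat capacity C = ρ c_p D = 1760 × 1830 × 3.46 = 1.11×10^7 J/(m^2 K).
Time required: Δt = C ΔT / F = 1.11×10^7 × 1.22 / 161 = 84400 s.
In days: 84400 s / (86400 s/day) = 0.977 days.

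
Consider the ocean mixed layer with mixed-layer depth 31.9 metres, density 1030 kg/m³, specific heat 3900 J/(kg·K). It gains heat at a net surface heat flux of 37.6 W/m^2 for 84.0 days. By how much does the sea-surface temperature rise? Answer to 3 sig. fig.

Areal heat capacity C = ρ c_p D = 1030 × 3900 × 31.9 = 1.28×10^8 J m⁻² K⁻¹.
Net heat input Q = F Δt = 37.6 × (84.0 days × 86400 s/day) = 2.73×10^8 J/m².
ΔT = Q / C = 2.73×10^8 / 1.28×10^8 = 2.13 K.

2.13 K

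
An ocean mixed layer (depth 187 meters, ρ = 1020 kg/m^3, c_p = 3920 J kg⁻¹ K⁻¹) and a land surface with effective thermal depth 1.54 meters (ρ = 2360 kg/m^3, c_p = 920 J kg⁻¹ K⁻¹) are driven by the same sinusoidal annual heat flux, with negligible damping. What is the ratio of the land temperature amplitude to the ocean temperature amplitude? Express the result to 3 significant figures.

C_ocean = 1020 × 3920 × 187 = 7.48×10^8 J/(m²·K).
C_land = 2360 × 920 × 1.54 = 3.34×10^6 J/(m²·K).
Undamped amplitude ∝ 1/C, so A_land/A_ocean = C_ocean/C_land = 224.

224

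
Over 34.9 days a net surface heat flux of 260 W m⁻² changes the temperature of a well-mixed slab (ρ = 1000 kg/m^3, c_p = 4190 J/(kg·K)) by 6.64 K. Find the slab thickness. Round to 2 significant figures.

Heat input Q = F Δt = 260 × 3.02×10^6 s = 7.84×10^8 J/m².
Required areal heat capacity C = Q / ΔT = 1.18×10^8 J/(m²·K).
Depth D = C / (ρ c_p) = 1.18×10^8 / (1000 × 4190) = 28.2 m.

28 m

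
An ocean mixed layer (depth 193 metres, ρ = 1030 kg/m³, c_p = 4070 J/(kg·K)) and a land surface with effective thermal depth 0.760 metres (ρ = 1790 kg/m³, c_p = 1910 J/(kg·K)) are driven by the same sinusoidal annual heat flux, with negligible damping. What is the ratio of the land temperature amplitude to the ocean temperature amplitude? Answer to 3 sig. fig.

311

C_ocean = 1030 × 4070 × 193 = 8.09×10^8 J/(m²·K).
C_land = 1790 × 1910 × 0.760 = 2.60×10^6 J/(m²·K).
Undamped amplitude ∝ 1/C, so A_land/A_ocean = C_ocean/C_land = 311.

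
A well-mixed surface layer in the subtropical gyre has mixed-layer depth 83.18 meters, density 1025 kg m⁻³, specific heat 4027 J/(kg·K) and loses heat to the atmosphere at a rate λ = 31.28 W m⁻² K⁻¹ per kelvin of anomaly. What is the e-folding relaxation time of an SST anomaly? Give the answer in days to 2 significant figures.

Areal heat capacity C = ρ c_p D = 1025 × 4027 × 83.18 = 3.43×10^8 J m⁻² K⁻¹.
Relaxation time τ = C / λ = 3.43×10^8 / 31.28 = 1.10×10^7 s.
In days: 1.10×10^7 s / (86400 s/day) = 127 days.

130 days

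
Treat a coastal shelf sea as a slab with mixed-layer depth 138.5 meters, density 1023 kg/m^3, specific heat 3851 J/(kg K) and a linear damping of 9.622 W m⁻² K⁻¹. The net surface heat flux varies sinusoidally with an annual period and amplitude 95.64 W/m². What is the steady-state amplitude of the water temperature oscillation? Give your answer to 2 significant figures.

0.88 K

Areal heat capacity C = ρ c_p D = 1023 × 3851 × 138.5 = 5.46×10^8 J/(m^2 K).
Angular frequency ω = 2π / T = 2π / 3.15×10^7 s = 1.99×10^-7 s⁻¹.
√((Cω)² + λ²) = √((109)² + 9.622²) = 109 W/(m²·K).
Amplitude A = F₀ / √((Cω)²+λ²) = 95.64 / 109 = 0.876 K.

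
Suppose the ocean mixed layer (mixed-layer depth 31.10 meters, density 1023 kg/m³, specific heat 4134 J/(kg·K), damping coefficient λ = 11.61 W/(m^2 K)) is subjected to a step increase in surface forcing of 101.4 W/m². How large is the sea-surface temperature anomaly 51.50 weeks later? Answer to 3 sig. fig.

8.18 K

Areal heat capacity C = ρ c_p D = 1023 × 4134 × 31.10 = 1.32×10^8 J/(m²·K).
τ = C / λ = 1.32×10^8 / 11.61 = 1.13×10^7 s.
Equilibrium anomaly ΔT_eq = F / λ = 101.4 / 11.61 = 8.73 K.
t = 51.50 weeks = 3.11×10^7 s, so t/τ = 2.75.
ΔT(t) = ΔT_eq (1 − e^(−t/τ)) = 8.73 × (1 − e^−2.75) = 8.18 K.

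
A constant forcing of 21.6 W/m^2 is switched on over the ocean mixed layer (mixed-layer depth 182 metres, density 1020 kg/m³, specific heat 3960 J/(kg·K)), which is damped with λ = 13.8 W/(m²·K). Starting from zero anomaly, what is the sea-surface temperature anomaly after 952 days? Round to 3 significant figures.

Areal heat capacity C = ρ c_p D = 1020 × 3960 × 182 = 7.35×10^8 J m⁻² K⁻¹.
τ = C / λ = 7.35×10^8 / 13.8 = 5.33×10^7 s.
Equilibrium anomaly ΔT_eq = F / λ = 21.6 / 13.8 = 1.57 K.
t = 952 days = 8.23×10^7 s, so t/τ = 1.54.
ΔT(t) = ΔT_eq (1 − e^(−t/τ)) = 1.57 × (1 − e^−1.54) = 1.23 K.

1.23 K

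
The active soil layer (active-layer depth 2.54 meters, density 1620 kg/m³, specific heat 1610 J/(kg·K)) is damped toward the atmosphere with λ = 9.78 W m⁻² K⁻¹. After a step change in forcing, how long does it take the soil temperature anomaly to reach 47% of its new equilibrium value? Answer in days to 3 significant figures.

4.98 days

Areal heat capacity C = ρ c_p D = 1620 × 1610 × 2.54 = 6.62×10^6 J/(m^2 K).
τ = C / λ = 6.62×10^6 / 9.78 = 6.77×10^5 s.
Fraction reached: 1 − e^(−t/τ) = 0.47 ⇒ t = −τ ln(1 − 0.47) = τ × 0.635.
t = 4.30×10^5 s = 4.98 days.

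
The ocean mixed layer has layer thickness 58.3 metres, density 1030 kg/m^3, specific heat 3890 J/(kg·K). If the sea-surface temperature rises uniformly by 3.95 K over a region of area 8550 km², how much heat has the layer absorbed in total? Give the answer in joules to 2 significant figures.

7.9×10^18 J

Areal heat capacity C = ρ c_p D = 1030 × 3890 × 58.3 = 2.34×10^8 J/(m²·K).
Heat per unit area: q = C ΔT = 2.34×10^8 × 3.95 = 9.23×10^8 J/m².
Total heat: Q = q × A = 9.23×10^8 × (8550 × 10⁶ m²) = 7.89×10^18 J.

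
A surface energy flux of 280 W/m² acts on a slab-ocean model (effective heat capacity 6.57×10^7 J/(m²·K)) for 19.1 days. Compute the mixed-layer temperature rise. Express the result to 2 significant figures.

7.0 K

Areal heat capacity C = 6.57×10^7 J/(m²·K) (given).
Net heat input Q = F Δt = 280 × (19.1 days × 86400 s/day) = 4.62×10^8 J/m².
ΔT = Q / C = 4.62×10^8 / 6.57×10^7 = 7.03 K.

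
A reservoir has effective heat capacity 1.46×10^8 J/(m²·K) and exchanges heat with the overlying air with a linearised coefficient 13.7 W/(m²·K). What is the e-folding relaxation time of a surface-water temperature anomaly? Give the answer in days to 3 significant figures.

123 days

Areal heat capacity C = 1.46×10^8 J/(m²·K) (given).
Relaxation time τ = C / λ = 1.46×10^8 / 13.7 = 1.07×10^7 s.
In days: 1.07×10^7 s / (86400 s/day) = 123 days.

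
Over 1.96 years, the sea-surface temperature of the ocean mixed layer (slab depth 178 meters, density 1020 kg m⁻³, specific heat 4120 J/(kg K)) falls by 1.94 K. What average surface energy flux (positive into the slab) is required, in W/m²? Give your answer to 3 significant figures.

-23.5

Areal heat capacity C = ρ c_p D = 1020 × 4120 × 178 = 7.48×10^8 J m⁻² K⁻¹.
Required heat per unit area: Q = C ΔT = 7.48×10^8 × -1.94 = -1.45×10^9 J/m².
Flux F = Q / Δt = -1.45×10^9 / 6.19×10^7 s = -23.5 W/m².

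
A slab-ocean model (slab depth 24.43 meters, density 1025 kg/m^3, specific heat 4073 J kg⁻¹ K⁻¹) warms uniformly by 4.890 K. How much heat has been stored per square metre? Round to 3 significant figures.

Areal heat capacity C = ρ c_p D = 1025 × 4073 × 24.43 = 1.02×10^8 J m⁻² K⁻¹.
ΔQ = C ΔT = 1.02×10^8 × 4.890 = 4.99×10^8 J/m².

4.99×10^8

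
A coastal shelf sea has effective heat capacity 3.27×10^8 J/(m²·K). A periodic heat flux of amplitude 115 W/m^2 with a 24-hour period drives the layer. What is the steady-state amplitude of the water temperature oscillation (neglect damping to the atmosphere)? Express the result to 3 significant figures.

Areal heat capacity C = 3.27×10^8 J/(m²·K) (given).
Angular frequency ω = 2π / T = 2π / 86400 s = 7.27×10^-5 s⁻¹.
Cω = 3.27×10^8 × 7.27×10^-5 = 23800 W/(m²·K).
Amplitude A = F₀ / (Cω) = 115 / 23800 = 0.00484 K.

0.00484 K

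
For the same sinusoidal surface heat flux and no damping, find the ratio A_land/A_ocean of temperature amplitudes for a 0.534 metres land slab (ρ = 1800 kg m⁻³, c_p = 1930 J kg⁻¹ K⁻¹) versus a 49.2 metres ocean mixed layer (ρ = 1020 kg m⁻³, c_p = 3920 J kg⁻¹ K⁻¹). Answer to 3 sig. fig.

C_ocean = 1020 × 3920 × 49.2 = 1.97×10^8 J/(m²·K).
C_land = 1800 × 1930 × 0.534 = 1.86×10^6 J/(m²·K).
Undamped amplitude ∝ 1/C, so A_land/A_ocean = C_ocean/C_land = 106.

106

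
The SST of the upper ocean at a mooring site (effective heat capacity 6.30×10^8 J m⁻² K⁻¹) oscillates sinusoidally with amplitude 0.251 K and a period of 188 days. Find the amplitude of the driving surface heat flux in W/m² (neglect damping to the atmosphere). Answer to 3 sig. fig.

61.2

Areal heat capacity C = 6.30×10^8 J m⁻² K⁻¹ (given).
ω = 2π / 1.62×10^7 s = 3.87×10^-7 s⁻¹.
Cω = 6.30×10^8 × 3.87×10^-7 = 244 W/(m²·K).
F₀ = A × Cω = 0.251 × 244 = 61.2 W/m².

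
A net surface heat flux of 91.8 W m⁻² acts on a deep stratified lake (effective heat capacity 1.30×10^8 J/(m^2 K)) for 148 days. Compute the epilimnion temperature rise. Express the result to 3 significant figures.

Areal heat capacity C = 1.30×10^8 J/(m^2 K) (given).
Net heat input Q = F Δt = 91.8 × (148 days × 86400 s/day) = 1.17×10^9 J/m².
ΔT = Q / C = 1.17×10^9 / 1.30×10^8 = 9.03 K.

9.03 K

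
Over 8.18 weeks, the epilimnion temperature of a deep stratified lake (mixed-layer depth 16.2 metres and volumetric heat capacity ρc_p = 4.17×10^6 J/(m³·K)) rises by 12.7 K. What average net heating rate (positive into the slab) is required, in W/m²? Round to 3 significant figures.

173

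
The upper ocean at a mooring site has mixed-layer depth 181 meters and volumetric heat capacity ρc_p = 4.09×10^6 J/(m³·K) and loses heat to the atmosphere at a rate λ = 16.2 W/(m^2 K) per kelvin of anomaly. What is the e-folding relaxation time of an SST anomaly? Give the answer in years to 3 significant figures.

1.45 years

Areal heat capacity C = ρc_p × D = 4.09×10^6 × 181 = 7.40×10^8 J m⁻² K⁻¹.
Relaxation time τ = C / λ = 7.40×10^8 / 16.2 = 4.57×10^7 s.
In years: 4.57×10^7 s / (3.156×10^7 s/year) = 1.45 years.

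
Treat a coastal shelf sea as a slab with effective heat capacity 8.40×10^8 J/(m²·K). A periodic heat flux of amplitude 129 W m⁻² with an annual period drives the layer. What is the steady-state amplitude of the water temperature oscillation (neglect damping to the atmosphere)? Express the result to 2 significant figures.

Areal heat capacity C = 8.40×10^8 J/(m²·K) (given).
Angular frequency ω = 2π / T = 2π / 3.15×10^7 s = 1.99×10^-7 s⁻¹.
Cω = 8.40×10^8 × 1.99×10^-7 = 167 W/(m²·K).
Amplitude A = F₀ / (Cω) = 129 / 167 = 0.771 K.

0.77 K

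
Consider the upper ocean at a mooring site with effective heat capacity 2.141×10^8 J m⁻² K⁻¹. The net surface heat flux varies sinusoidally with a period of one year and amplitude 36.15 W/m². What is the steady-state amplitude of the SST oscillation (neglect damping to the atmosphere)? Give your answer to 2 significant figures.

0.85 K

Areal heat capacity C = 2.141×10^8 J m⁻² K⁻¹ (given).
Angular frequency ω = 2π / T = 2π / 3.15×10^7 s = 1.99×10^-7 s⁻¹.
Cω = 2.14×10^8 × 1.99×10^-7 = 42.7 W/(m²·K).
Amplitude A = F₀ / (Cω) = 36.15 / 42.7 = 0.847 K.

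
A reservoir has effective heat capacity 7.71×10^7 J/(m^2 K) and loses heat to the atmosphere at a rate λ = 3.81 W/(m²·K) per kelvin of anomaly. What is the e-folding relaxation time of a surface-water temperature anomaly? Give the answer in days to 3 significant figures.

Areal heat capacity C = 7.71×10^7 J/(m^2 K) (given).
Relaxation time τ = C / λ = 7.71×10^7 / 3.81 = 2.02×10^7 s.
In days: 2.02×10^7 s / (86400 s/day) = 234 days.

234 days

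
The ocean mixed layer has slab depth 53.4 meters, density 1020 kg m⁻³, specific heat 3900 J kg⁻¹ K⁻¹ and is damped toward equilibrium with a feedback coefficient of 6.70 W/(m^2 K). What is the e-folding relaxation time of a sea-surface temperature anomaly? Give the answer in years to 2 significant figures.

1.0 years

Areal heat capacity C = ρ c_p D = 1020 × 3900 × 53.4 = 2.12×10^8 J m⁻² K⁻¹.
Relaxation time τ = C / λ = 2.12×10^8 / 6.70 = 3.17×10^7 s.
In years: 3.17×10^7 s / (3.156×10^7 s/year) = 1.00 years.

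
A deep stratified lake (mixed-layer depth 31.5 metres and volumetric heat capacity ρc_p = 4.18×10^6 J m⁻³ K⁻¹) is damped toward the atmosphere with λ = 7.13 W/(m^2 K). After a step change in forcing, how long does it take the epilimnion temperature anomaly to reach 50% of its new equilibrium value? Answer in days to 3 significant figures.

Areal heat capacity C = ρc_p × D = 4.18×10^6 × 31.5 = 1.32×10^8 J/(m^2 K).
τ = C / λ = 1.32×10^8 / 7.13 = 1.85×10^7 s.
Fraction reached: 1 − e^(−t/τ) = 0.50 ⇒ t = −τ ln(1 − 0.50) = τ × 0.693.
t = 1.28×10^7 s = 148 days.

148 days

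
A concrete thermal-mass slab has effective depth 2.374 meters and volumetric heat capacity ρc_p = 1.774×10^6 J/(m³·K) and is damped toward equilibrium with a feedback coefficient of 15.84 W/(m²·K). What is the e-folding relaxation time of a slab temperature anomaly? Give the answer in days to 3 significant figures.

Areal heat capacity C = ρc_p × D = 1.774×10^6 × 2.374 = 4.21×10^6 J/(m²·K).
Relaxation time τ = C / λ = 4.21×10^6 / 15.84 = 2.66×10^5 s.
In days: 2.66×10^5 s / (86400 s/day) = 3.08 days.

3.08 days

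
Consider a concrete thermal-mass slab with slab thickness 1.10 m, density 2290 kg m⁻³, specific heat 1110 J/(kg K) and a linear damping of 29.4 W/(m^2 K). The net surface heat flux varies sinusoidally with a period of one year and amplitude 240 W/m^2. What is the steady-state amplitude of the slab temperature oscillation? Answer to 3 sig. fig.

8.16 K

Areal heat capacity C = ρ c_p D = 2290 × 1110 × 1.10 = 2.80×10^6 J/(m²·K).
Angular frequency ω = 2π / T = 2π / 3.15×10^7 s = 1.99×10^-7 s⁻¹.
√((Cω)² + λ²) = √((0.557)² + 29.4²) = 29.4 W/(m²·K).
Amplitude A = F₀ / √((Cω)²+λ²) = 240 / 29.4 = 8.16 K.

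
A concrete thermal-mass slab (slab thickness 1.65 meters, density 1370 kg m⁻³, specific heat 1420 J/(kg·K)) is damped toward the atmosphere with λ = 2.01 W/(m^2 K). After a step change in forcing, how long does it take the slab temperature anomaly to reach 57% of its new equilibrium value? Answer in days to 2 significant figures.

16 days

Areal heat capacity C = ρ c_p D = 1370 × 1420 × 1.65 = 3.21×10^6 J/(m²·K).
τ = C / λ = 3.21×10^6 / 2.01 = 1.60×10^6 s.
Fraction reached: 1 − e^(−t/τ) = 0.57 ⇒ t = −τ ln(1 − 0.57) = τ × 0.844.
t = 1.35×10^6 s = 15.6 days.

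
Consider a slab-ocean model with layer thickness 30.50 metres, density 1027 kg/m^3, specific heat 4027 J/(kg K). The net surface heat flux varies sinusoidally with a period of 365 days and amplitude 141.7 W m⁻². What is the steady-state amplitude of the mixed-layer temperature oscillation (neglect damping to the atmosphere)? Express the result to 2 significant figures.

5.6 K

Areal heat capacity C = ρ c_p D = 1027 × 4027 × 30.50 = 1.26×10^8 J m⁻² K⁻¹.
Angular frequency ω = 2π / T = 2π / 3.15×10^7 s = 1.99×10^-7 s⁻¹.
Cω = 1.26×10^8 × 1.99×10^-7 = 25.1 W/(m²·K).
Amplitude A = F₀ / (Cω) = 141.7 / 25.1 = 5.64 K.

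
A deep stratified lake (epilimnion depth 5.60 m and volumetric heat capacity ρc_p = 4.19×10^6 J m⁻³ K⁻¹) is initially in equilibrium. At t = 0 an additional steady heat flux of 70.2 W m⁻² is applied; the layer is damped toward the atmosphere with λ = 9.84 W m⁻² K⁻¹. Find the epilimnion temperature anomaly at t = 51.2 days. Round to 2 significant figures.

Areal heat capacity C = ρc_p × D = 4.19×10^6 × 5.60 = 2.35×10^7 J m⁻² K⁻¹.
τ = C / λ = 2.35×10^7 / 9.84 = 2.38×10^6 s.
Equilibrium anomaly ΔT_eq = F / λ = 70.2 / 9.84 = 7.13 K.
t = 51.2 days = 4.42×10^6 s, so t/τ = 1.86.
ΔT(t) = ΔT_eq (1 − e^(−t/τ)) = 7.13 × (1 − e^−1.86) = 6.02 K.

6.0 K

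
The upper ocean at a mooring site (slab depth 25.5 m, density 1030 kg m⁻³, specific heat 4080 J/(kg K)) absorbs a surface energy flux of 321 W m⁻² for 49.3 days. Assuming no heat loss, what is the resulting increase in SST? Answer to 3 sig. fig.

12.8 K

Areal heat capacity C = ρ c_p D = 1030 × 4080 × 25.5 = 1.07×10^8 J/(m^2 K).
Net heat input Q = F Δt = 321 × (49.3 days × 86400 s/day) = 1.37×10^9 J/m².
ΔT = Q / C = 1.37×10^9 / 1.07×10^8 = 12.8 K.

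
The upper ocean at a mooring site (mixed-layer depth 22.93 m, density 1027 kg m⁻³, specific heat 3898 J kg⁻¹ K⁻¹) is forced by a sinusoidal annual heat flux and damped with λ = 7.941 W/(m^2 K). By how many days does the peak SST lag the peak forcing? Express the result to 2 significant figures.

67 days

Areal heat capacity C = ρ c_p D = 1027 × 3898 × 22.93 = 9.18×10^7 J m⁻² K⁻¹.
ω = 2π / 3.15×10^7 s = 1.99×10^-7 s⁻¹.
Phase lag φ = arctan(Cω/λ) = arctan(18.3/7.941) = 1.16 rad.
Time lag = φ / ω = 1.16 / 1.99×10^-7 = 5.83×10^6 s = 67.5 days.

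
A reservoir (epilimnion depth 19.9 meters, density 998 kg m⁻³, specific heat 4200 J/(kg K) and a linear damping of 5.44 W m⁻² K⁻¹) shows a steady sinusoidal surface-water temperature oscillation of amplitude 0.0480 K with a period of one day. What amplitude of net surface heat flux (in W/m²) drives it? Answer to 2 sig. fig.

290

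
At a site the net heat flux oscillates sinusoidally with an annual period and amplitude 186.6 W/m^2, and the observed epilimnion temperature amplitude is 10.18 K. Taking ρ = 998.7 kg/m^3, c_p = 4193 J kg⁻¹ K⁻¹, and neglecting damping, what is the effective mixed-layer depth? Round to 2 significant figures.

ω = 2π / 3.15×10^7 s = 1.99×10^-7 s⁻¹.
Required C = F₀ / (A ω) = 186.6 / (10.18 × 1.99×10^-7) = 9.20×10^7 J/(m²·K).
D = C / (ρ c_p) = 9.20×10^7 / (998.7 × 4193) = 22.0 m.

22 m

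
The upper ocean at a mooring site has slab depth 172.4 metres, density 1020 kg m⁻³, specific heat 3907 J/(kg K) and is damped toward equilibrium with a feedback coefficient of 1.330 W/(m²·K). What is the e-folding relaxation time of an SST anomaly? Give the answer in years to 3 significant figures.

Areal heat capacity C = ρ c_p D = 1020 × 3907 × 172.4 = 6.87×10^8 J m⁻² K⁻¹.
Relaxation time τ = C / λ = 6.87×10^8 / 1.330 = 5.17×10^8 s.
In years: 5.17×10^8 s / (3.156×10^7 s/year) = 16.4 years.

16.4 years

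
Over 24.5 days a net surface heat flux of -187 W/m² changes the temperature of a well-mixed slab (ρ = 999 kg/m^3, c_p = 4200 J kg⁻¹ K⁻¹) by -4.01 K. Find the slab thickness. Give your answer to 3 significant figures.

23.5 m

Heat input Q = F Δt = -187 × 2.12×10^6 s = -3.96×10^8 J/m².
Required areal heat capacity C = Q / ΔT = 9.87×10^7 J/(m²·K).
Depth D = C / (ρ c_p) = 9.87×10^7 / (999 × 4200) = 23.5 m.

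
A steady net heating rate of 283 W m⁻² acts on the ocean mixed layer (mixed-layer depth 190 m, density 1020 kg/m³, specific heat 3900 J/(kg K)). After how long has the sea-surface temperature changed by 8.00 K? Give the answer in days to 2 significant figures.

250 days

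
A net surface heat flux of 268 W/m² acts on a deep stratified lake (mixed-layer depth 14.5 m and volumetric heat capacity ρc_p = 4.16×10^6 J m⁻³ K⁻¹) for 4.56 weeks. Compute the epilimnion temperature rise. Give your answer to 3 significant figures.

Areal heat capacity C = ρc_p × D = 4.16×10^6 × 14.5 = 6.03×10^7 J m⁻² K⁻¹.
Net heat input Q = F Δt = 268 × (4.56 weeks × 6.048×10^5 s/week) = 7.39×10^8 J/m².
ΔT = Q / C = 7.39×10^8 / 6.03×10^7 = 12.3 K.

12.3 K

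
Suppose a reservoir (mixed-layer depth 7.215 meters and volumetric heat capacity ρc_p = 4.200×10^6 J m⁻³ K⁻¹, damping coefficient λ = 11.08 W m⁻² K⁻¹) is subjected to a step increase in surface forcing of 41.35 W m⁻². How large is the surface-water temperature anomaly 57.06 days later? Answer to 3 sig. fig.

3.12 K

Areal heat capacity C = ρc_p × D = 4.200×10^6 × 7.215 = 3.03×10^7 J m⁻² K⁻¹.
τ = C / λ = 3.03×10^7 / 11.08 = 2.73×10^6 s.
Equilibrium anomaly ΔT_eq = F / λ = 41.35 / 11.08 = 3.73 K.
t = 57.06 days = 4.93×10^6 s, so t/τ = 1.80.
ΔT(t) = ΔT_eq (1 − e^(−t/τ)) = 3.73 × (1 − e^−1.80) = 3.12 K.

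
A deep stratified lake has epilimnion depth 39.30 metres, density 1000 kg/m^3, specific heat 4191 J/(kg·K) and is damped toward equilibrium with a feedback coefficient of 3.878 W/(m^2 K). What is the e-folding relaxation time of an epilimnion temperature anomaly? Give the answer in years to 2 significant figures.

1.3 years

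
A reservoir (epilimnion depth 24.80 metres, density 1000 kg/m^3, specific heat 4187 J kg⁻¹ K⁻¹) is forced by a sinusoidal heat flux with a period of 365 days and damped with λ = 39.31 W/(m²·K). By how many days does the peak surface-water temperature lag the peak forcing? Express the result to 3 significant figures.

28.1 days

Areal heat capacity C = ρ c_p D = 1000 × 4187 × 24.80 = 1.04×10^8 J m⁻² K⁻¹.
ω = 2π / 3.15×10^7 s = 1.99×10^-7 s⁻¹.
Phase lag φ = arctan(Cω/λ) = arctan(20.7/39.31) = 0.484 rad.
Time lag = φ / ω = 0.484 / 1.99×10^-7 = 2.43×10^6 s = 28.1 days.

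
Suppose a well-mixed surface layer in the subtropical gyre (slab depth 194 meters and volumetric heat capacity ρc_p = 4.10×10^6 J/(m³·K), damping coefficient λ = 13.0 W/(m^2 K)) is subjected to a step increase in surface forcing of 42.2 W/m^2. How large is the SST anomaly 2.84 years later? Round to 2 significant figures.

Areal heat capacity C = ρc_p × D = 4.10×10^6 × 194 = 7.95×10^8 J/(m²·K).
τ = C / λ = 7.95×10^8 / 13.0 = 6.12×10^7 s.
Equilibrium anomaly ΔT_eq = F / λ = 42.2 / 13.0 = 3.25 K.
t = 2.84 years = 8.96×10^7 s, so t/τ = 1.46.
ΔT(t) = ΔT_eq (1 − e^(−t/τ)) = 3.25 × (1 − e^−1.46) = 2.50 K.

2.5 K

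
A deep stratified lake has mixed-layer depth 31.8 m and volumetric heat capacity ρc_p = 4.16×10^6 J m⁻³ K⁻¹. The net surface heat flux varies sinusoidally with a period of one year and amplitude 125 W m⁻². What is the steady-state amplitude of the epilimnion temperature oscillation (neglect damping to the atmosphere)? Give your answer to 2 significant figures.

4.7 K

Areal heat capacity C = ρc_p × D = 4.16×10^6 × 31.8 = 1.32×10^8 J/(m^2 K).
Angular frequency ω = 2π / T = 2π / 3.15×10^7 s = 1.99×10^-7 s⁻¹.
Cω = 1.32×10^8 × 1.99×10^-7 = 26.4 W/(m²·K).
Amplitude A = F₀ / (Cω) = 125 / 26.4 = 4.74 K.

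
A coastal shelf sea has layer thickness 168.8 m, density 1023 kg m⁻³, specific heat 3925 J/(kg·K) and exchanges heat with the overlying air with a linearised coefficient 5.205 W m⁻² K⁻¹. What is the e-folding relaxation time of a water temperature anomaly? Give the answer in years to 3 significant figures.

4.13 years

Areal heat capacity C = ρ c_p D = 1023 × 3925 × 168.8 = 6.78×10^8 J/(m^2 K).
Relaxation time τ = C / λ = 6.78×10^8 / 5.205 = 1.30×10^8 s.
In years: 1.30×10^8 s / (3.156×10^7 s/year) = 4.13 years.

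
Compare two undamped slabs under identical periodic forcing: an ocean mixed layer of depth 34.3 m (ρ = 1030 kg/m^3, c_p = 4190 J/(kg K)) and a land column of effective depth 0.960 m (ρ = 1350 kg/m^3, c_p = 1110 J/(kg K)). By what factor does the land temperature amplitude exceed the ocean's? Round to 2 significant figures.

100

C_ocean = 1030 × 4190 × 34.3 = 1.48×10^8 J/(m²·K).
C_land = 1350 × 1110 × 0.960 = 1.44×10^6 J/(m²·K).
Undamped amplitude ∝ 1/C, so A_land/A_ocean = C_ocean/C_land = 103.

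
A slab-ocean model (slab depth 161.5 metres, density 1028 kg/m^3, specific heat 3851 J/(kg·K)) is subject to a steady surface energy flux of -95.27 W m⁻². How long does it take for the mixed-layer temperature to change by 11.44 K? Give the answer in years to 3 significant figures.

Areal heat capacity C = ρ c_p D = 1028 × 3851 × 161.5 = 6.39×10^8 J m⁻² K⁻¹.
Time required: Δt = C ΔT / F = 6.39×10^8 × -11.44 / -95.27 = 7.68×10^7 s.
In years: 7.68×10^7 s / (3.156×10^7 s/year) = 2.43 years.

2.43 years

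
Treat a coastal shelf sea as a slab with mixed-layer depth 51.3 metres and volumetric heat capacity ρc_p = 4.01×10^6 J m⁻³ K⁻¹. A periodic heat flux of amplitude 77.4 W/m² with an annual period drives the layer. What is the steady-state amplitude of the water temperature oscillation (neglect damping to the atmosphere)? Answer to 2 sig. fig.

Areal heat capacity C = ρc_p × D = 4.01×10^6 × 51.3 = 2.06×10^8 J/(m²·K).
Angular frequency ω = 2π / T = 2π / 3.15×10^7 s = 1.99×10^-7 s⁻¹.
Cω = 2.06×10^8 × 1.99×10^-7 = 41.0 W/(m²·K).
Amplitude A = F₀ / (Cω) = 77.4 / 41.0 = 1.89 K.

1.9 K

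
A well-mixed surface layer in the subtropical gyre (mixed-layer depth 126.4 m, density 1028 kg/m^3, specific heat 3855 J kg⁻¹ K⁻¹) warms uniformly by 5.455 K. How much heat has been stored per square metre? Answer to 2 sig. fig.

2.7×10^9

Areal heat capacity C = ρ c_p D = 1028 × 3855 × 126.4 = 5.01×10^8 J m⁻² K⁻¹.
ΔQ = C ΔT = 5.01×10^8 × 5.455 = 2.73×10^9 J/m².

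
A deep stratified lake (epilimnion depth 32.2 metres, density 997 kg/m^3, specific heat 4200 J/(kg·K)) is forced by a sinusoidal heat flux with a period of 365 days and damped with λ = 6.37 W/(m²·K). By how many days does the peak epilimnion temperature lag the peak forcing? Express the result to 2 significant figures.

Areal heat capacity C = ρ c_p D = 997 × 4200 × 32.2 = 1.35×10^8 J/(m²·K).
ω = 2π / 3.15×10^7 s = 1.99×10^-7 s⁻¹.
Phase lag φ = arctan(Cω/λ) = arctan(26.9/6.37) = 1.34 rad.
Time lag = φ / ω = 1.34 / 1.99×10^-7 = 6.72×10^6 s = 77.7 days.

78 days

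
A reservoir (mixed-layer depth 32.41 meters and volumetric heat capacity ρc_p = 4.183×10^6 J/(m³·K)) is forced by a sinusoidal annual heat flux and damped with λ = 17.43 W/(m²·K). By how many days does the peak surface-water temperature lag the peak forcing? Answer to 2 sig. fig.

58 days

Areal heat capacity C = ρc_p × D = 4.183×10^6 × 32.41 = 1.36×10^8 J m⁻² K⁻¹.
ω = 2π / 3.15×10^7 s = 1.99×10^-7 s⁻¹.
Phase lag φ = arctan(Cω/λ) = arctan(27.0/17.43) = 0.998 rad.
Time lag = φ / ω = 0.998 / 1.99×10^-7 = 5.01×10^6 s = 58.0 days.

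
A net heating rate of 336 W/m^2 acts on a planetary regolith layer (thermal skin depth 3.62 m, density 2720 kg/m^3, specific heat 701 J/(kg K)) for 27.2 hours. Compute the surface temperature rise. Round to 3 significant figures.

4.77 K

Areal heat capacity C = ρ c_p D = 2720 × 701 × 3.62 = 6.90×10^6 J/(m²·K).
Net heat input Q = F Δt = 336 × (27.2 hours × 3600 s/hour) = 3.29×10^7 J/m².
ΔT = Q / C = 3.29×10^7 / 6.90×10^6 = 4.77 K.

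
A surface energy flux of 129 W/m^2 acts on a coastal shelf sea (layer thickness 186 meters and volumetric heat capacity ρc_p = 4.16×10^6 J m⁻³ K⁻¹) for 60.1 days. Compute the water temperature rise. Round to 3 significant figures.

0.866 K

Areal heat capacity C = ρc_p × D = 4.16×10^6 × 186 = 7.74×10^8 J/(m^2 K).
Net heat input Q = F Δt = 129 × (60.1 days × 86400 s/day) = 6.70×10^8 J/m².
ΔT = Q / C = 6.70×10^8 / 7.74×10^8 = 0.866 K.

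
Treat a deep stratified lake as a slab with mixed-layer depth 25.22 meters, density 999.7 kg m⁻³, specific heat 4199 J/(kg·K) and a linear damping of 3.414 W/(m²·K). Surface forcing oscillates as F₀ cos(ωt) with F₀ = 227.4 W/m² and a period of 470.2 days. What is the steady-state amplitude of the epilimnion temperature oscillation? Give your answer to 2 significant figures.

14 K

Areal heat capacity C = ρ c_p D = 999.7 × 4199 × 25.22 = 1.06×10^8 J/(m^2 K).
Angular frequency ω = 2π / T = 2π / 4.06×10^7 s = 1.55×10^-7 s⁻¹.
√((Cω)² + λ²) = √((16.4)² + 3.414²) = 16.7 W/(m²·K).
Amplitude A = F₀ / √((Cω)²+λ²) = 227.4 / 16.7 = 13.6 K.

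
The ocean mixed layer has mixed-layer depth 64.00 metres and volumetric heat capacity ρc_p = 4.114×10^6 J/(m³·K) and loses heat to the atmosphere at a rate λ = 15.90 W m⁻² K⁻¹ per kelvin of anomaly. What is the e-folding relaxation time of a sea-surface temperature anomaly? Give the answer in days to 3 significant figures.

Areal heat capacity C = ρc_p × D = 4.114×10^6 × 64.00 = 2.63×10^8 J m⁻² K⁻¹.
Relaxation time τ = C / λ = 2.63×10^8 / 15.90 = 1.66×10^7 s.
In days: 1.66×10^7 s / (86400 s/day) = 192 days.

192 days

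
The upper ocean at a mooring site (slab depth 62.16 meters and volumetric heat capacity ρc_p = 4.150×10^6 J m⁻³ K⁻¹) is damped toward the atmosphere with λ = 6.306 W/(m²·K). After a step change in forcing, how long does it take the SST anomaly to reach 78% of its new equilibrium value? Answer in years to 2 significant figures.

2.0 years

Areal heat capacity C = ρc_p × D = 4.150×10^6 × 62.16 = 2.58×10^8 J m⁻² K⁻¹.
τ = C / λ = 2.58×10^8 / 6.306 = 4.09×10^7 s.
Fraction reached: 1 − e^(−t/τ) = 0.78 ⇒ t = −τ ln(1 − 0.78) = τ × 1.51.
t = 6.19×10^7 s = 1.96 years.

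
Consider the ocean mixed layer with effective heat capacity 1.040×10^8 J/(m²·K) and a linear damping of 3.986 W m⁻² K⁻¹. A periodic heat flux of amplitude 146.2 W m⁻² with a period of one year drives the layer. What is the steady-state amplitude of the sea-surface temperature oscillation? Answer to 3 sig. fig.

Areal heat capacity C = 1.040×10^8 J/(m²·K) (given).
Angular frequency ω = 2π / T = 2π / 3.15×10^7 s = 1.99×10^-7 s⁻¹.
√((Cω)² + λ²) = √((20.7)² + 3.986²) = 21.1 W/(m²·K).
Amplitude A = F₀ / √((Cω)²+λ²) = 146.2 / 21.1 = 6.93 K.

6.93 K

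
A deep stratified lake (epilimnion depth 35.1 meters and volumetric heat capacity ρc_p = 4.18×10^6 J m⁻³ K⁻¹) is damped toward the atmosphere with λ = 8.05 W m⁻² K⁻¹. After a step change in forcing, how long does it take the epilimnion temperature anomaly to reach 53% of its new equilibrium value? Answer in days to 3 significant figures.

159 days

Areal heat capacity C = ρc_p × D = 4.18×10^6 × 35.1 = 1.47×10^8 J m⁻² K⁻¹.
τ = C / λ = 1.47×10^8 / 8.05 = 1.82×10^7 s.
Fraction reached: 1 − e^(−t/τ) = 0.53 ⇒ t = −τ ln(1 − 0.53) = τ × 0.755.
t = 1.38×10^7 s = 159 days.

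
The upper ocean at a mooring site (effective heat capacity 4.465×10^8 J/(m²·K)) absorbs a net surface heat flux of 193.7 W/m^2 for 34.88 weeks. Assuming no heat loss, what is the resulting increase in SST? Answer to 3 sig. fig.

9.15 K

Areal heat capacity C = 4.465×10^8 J/(m²·K) (given).
Net heat input Q = F Δt = 193.7 × (34.88 weeks × 6.048×10^5 s/week) = 4.09×10^9 J/m².
ΔT = Q / C = 4.09×10^9 / 4.46×10^8 = 9.15 K.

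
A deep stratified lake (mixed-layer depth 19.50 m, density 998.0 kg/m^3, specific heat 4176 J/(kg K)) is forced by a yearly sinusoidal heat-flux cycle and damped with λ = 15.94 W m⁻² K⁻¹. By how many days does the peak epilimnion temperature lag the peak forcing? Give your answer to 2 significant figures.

Areal heat capacity C = ρ c_p D = 998.0 × 4176 × 19.50 = 8.13×10^7 J/(m²·K).
ω = 2π / 3.15×10^7 s = 1.99×10^-7 s⁻¹.
Phase lag φ = arctan(Cω/λ) = arctan(16.2/15.94) = 0.793 rad.
Time lag = φ / ω = 0.793 / 1.99×10^-7 = 3.98×10^6 s = 46.1 days.

46 days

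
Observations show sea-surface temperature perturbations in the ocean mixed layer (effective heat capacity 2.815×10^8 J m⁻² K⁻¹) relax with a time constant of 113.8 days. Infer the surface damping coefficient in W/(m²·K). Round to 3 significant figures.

28.6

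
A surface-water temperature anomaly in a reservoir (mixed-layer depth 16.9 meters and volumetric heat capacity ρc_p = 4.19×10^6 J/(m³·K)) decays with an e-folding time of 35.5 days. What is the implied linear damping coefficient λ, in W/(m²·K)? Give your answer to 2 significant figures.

Areal heat capacity C = ρc_p × D = 4.19×10^6 × 16.9 = 7.08×10^7 J/(m^2 K).
τ = 35.5 days = 3.07×10^6 s.
λ = C / τ = 7.08×10^7 / 3.07×10^6 = 23.1 W/(m²·K).

23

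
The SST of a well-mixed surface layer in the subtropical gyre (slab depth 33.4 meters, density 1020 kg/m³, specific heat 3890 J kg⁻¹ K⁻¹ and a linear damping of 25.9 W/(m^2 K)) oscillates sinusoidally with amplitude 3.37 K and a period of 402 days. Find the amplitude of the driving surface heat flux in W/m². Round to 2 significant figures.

Areal heat capacity C = ρ c_p D = 1020 × 3890 × 33.4 = 1.33×10^8 J m⁻² K⁻¹.
ω = 2π / 3.47×10^7 s = 1.81×10^-7 s⁻¹.
√((Cω)² + λ²) = √((24.0)² + 25.9²) = 35.3 W/(m²·K).
F₀ = A × √((Cω)²+λ²) = 3.37 × 35.3 = 119 W/m².

120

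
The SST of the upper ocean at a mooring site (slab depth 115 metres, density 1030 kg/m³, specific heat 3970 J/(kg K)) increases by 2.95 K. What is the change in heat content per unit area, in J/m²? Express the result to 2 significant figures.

1.4×10^9

Areal heat capacity C = ρ c_p D = 1030 × 3970 × 115 = 4.70×10^8 J/(m^2 K).
ΔQ = C ΔT = 4.70×10^8 × 2.95 = 1.39×10^9 J/m².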